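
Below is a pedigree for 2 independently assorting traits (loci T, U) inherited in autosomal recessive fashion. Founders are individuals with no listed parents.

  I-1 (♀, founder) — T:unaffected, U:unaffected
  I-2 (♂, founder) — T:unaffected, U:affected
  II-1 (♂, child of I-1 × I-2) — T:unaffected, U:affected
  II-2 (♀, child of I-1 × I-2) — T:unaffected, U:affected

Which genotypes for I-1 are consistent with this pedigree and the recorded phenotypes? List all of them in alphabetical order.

I-1 ∈ {TT Uu, Tt Uu}

T/I-1 un ·: TT|Tt
T/I-2 un ·: TT|Tt
T/II-1 un I-1×I-2: TT|Tt
T/II-2 un I-1×I-2: TT|Tt
⇒ T over [I-1,I-2,II-1,II-2]: 13 consistent
U/I-1 un ·: Uu
U/I-2 aff ·: uu
U/II-1 aff I-1×I-2: uu
U/II-2 aff I-1×I-2: uu
⇒ U over [I-1,I-2,II-1,II-2]: 1 consistent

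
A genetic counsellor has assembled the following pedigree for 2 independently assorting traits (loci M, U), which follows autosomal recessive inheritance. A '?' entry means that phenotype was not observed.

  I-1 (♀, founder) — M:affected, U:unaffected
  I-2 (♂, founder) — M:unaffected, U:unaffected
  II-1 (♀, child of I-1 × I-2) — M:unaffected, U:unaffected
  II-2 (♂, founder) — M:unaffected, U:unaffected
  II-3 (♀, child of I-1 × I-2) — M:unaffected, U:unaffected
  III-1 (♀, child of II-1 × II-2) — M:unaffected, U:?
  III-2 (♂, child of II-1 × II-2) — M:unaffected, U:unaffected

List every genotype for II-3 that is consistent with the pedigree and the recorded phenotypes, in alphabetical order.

M/I-1 aff ·: mm
M/I-2 un ·: MM|Mm
M/II-1 un I-1×I-2: Mm
M/II-2 un ·: MM|Mm
M/II-3 un I-1×I-2: Mm
M/III-1 un II-1×II-2: MM|Mm
M/III-2 un II-1×II-2: MM|Mm
⇒ M over [I-1,I-2,II-1,II-2,II-3,III-1,III-2]: 16 consistent
U/I-1 un ·: UU|Uu
U/I-2 un ·: UU|Uu
U/II-1 un I-1×I-2: UU|Uu
U/II-2 un ·: UU|Uu
U/II-3 un I-1×I-2: UU|Uu
U/III-1 ? II-1×II-2: UU|Uu|uu
U/III-2 un II-1×II-2: UU|Uu
⇒ U over [I-1,I-2,II-1,II-2,II-3,III-1,III-2]: 95 consistent

II-3 ∈ {Mm UU, Mm Uu}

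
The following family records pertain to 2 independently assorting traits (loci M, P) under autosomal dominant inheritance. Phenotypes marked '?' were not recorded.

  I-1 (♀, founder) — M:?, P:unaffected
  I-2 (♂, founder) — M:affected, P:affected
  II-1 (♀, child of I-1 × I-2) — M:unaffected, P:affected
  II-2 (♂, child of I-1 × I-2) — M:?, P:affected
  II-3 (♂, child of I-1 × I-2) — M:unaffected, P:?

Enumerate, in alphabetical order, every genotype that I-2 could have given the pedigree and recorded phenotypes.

M/I-1 ? ·: mm|Mm
M/I-2 aff ·: Mm
M/II-1 un I-1×I-2: mm
M/II-2 ? I-1×I-2: mm|Mm|MM
M/II-3 un I-1×I-2: mm
⇒ M over [I-1,I-2,II-1,II-2,II-3]: 5 consistent
P/I-1 un ·: pp
P/I-2 aff ·: Pp|PP
P/II-1 aff I-1×I-2: Pp
P/II-2 aff I-1×I-2: Pp
P/II-3 ? I-1×I-2: pp|Pp
⇒ P over [I-1,I-2,II-1,II-2,II-3]: 3 consistent

I-2 ∈ {Mm PP, Mm Pp}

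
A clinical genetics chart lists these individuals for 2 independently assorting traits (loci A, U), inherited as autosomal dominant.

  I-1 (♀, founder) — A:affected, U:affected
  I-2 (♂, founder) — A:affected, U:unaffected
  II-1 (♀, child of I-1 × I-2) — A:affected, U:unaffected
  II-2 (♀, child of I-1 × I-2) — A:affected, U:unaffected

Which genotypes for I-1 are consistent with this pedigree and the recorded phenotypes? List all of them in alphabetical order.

I-1 ∈ {AA Uu, Aa Uu}

A/I-1 aff ·: Aa|AA
A/I-2 aff ·: Aa|AA
A/II-1 aff I-1×I-2: Aa|AA
A/II-2 aff I-1×I-2: Aa|AA
⇒ A over [I-1,I-2,II-1,II-2]: 13 consistent
U/I-1 aff ·: Uu
U/I-2 un ·: uu
U/II-1 un I-1×I-2: uu
U/II-2 un I-1×I-2: uu
⇒ U over [I-1,I-2,II-1,II-2]: 1 consistent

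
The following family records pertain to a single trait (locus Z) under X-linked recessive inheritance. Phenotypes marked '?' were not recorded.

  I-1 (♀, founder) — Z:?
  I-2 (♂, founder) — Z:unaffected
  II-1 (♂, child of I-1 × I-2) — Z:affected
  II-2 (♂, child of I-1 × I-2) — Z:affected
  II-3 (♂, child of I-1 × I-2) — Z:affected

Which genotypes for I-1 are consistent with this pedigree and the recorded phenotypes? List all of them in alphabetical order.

I-1 ∈ {X^ZX^z, X^zX^z}

Z/I-1 ? ·: X^ZX^z|X^zX^z
Z/I-2 un ·: X^ZY
Z/II-1 aff I-1×I-2: X^zY
Z/II-2 aff I-1×I-2: X^zY
Z/II-3 aff I-1×I-2: X^zY
⇒ Z over [I-1,I-2,II-1,II-2,II-3]: 2 consistent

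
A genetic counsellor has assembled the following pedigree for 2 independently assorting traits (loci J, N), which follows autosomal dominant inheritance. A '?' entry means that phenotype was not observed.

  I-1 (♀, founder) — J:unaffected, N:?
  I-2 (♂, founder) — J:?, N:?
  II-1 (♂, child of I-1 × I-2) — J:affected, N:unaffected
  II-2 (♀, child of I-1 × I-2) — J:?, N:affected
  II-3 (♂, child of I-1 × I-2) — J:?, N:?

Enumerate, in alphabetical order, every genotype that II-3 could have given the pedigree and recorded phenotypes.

II-3 ∈ {Jj NN, Jj Nn, Jj nn, jj NN, jj Nn, jj nn}

J/I-1 un ·: jj
J/I-2 ? ·: Jj|JJ
J/II-1 aff I-1×I-2: Jj
J/II-2 ? I-1×I-2: jj|Jj
J/II-3 ? I-1×I-2: jj|Jj
⇒ J over [I-1,I-2,II-1,II-2,II-3]: 5 consistent
N/I-1 ? ·: nn|Nn
N/I-2 ? ·: nn|Nn
N/II-1 un I-1×I-2: nn
N/II-2 aff I-1×I-2: Nn|NN
N/II-3 ? I-1×I-2: nn|Nn|NN
⇒ N over [I-1,I-2,II-1,II-2,II-3]: 10 consistent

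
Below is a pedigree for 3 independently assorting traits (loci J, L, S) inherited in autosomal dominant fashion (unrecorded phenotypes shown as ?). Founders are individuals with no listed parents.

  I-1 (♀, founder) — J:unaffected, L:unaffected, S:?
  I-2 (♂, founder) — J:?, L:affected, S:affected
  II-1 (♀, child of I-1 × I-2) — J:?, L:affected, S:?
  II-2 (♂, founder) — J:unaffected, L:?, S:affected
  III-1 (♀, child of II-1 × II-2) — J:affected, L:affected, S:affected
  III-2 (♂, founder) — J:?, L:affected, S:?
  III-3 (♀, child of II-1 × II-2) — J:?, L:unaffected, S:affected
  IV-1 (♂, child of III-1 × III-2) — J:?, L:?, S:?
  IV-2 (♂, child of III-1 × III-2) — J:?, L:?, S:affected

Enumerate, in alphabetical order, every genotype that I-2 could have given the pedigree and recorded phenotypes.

I-2 ∈ {JJ LL SS, JJ LL Ss, JJ Ll SS, JJ Ll Ss, Jj LL SS, Jj LL Ss, Jj Ll SS, Jj Ll Ss}

J/I-1 un ·: jj
J/I-2 ? ·: Jj|JJ
J/II-1 ? I-1×I-2: Jj
J/II-2 un ·: jj
J/III-1 aff II-1×II-2: Jj
J/III-2 ? ·: jj|Jj|JJ
J/III-3 ? II-1×II-2: jj|Jj
J/IV-1 ? III-1×III-2: jj|Jj|JJ
J/IV-2 ? III-1×III-2: jj|Jj|JJ
⇒ J over [I-1,I-2,II-1,II-2,III-1,III-2,III-3,IV-1,IV-2]: 68 consistent
L/I-1 un ·: ll
L/I-2 aff ·: Ll|LL
L/II-1 aff I-1×I-2: Ll
L/II-2 ? ·: ll|Ll
L/III-1 aff II-1×II-2: Ll|LL
L/III-2 aff ·: Ll|LL
L/III-3 un II-1×II-2: ll
L/IV-1 ? III-1×III-2: ll|Ll|LL
L/IV-2 ? III-1×III-2: ll|Ll|LL
⇒ L over [I-1,I-2,II-1,II-2,III-1,III-2,III-3,IV-1,IV-2]: 62 consistent
S/I-1 ? ·: ss|Ss|SS
S/I-2 aff ·: Ss|SS
S/II-1 ? I-1×I-2: ss|Ss|SS
S/II-2 aff ·: Ss|SS
S/III-1 aff II-1×II-2: Ss|SS
S/III-2 ? ·: ss|Ss|SS
S/III-3 aff II-1×II-2: Ss|SS
S/IV-1 ? III-1×III-2: ss|Ss|SS
S/IV-2 aff III-1×III-2: Ss|SS
⇒ S over [I-1,I-2,II-1,II-2,III-1,III-2,III-3,IV-1,IV-2]: 576 consistent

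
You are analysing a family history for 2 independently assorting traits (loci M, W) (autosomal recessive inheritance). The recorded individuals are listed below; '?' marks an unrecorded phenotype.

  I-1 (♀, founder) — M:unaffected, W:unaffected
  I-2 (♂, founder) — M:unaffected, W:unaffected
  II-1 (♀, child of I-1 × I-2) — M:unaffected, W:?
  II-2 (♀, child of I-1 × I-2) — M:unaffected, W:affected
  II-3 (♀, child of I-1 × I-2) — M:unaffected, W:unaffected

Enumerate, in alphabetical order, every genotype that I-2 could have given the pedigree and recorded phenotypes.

M/I-1 un ·: MM|Mm
M/I-2 un ·: MM|Mm
M/II-1 un I-1×I-2: MM|Mm
M/II-2 un I-1×I-2: MM|Mm
M/II-3 un I-1×I-2: MM|Mm
⇒ M over [I-1,I-2,II-1,II-2,II-3]: 25 consistent
W/I-1 un ·: Ww
W/I-2 un ·: Ww
W/II-1 ? I-1×I-2: WW|Ww|ww
W/II-2 aff I-1×I-2: ww
W/II-3 un I-1×I-2: WW|Ww
⇒ W over [I-1,I-2,II-1,II-2,II-3]: 6 consistent

I-2 ∈ {MM Ww, Mm Ww}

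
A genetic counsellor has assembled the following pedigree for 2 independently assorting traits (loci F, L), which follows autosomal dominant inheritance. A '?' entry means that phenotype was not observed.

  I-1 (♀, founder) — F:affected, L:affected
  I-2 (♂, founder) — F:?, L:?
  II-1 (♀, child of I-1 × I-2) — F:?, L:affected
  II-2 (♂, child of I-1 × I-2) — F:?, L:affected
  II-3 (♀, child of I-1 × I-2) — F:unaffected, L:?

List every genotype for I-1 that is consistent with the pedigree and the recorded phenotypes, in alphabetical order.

F/I-1 aff ·: Ff
F/I-2 ? ·: ff|Ff
F/II-1 ? I-1×I-2: ff|Ff|FF
F/II-2 ? I-1×I-2: ff|Ff|FF
F/II-3 un I-1×I-2: ff
⇒ F over [I-1,I-2,II-1,II-2,II-3]: 13 consistent
L/I-1 aff ·: Ll|LL
L/I-2 ? ·: ll|Ll|LL
L/II-1 aff I-1×I-2: Ll|LL
L/II-2 aff I-1×I-2: Ll|LL
L/II-3 ? I-1×I-2: ll|Ll|LL
⇒ L over [I-1,I-2,II-1,II-2,II-3]: 32 consistent

I-1 ∈ {Ff LL, Ff Ll}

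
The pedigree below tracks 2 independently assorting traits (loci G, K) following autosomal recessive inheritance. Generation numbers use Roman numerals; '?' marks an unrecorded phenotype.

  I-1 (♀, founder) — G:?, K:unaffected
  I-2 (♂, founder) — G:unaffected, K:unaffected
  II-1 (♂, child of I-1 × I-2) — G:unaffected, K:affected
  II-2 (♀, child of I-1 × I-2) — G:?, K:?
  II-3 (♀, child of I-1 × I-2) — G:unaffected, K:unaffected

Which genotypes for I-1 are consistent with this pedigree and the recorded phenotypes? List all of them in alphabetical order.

G/I-1 ? ·: GG|Gg|gg
G/I-2 un ·: GG|Gg
G/II-1 un I-1×I-2: GG|Gg
G/II-2 ? I-1×I-2: GG|Gg|gg
G/II-3 un I-1×I-2: GG|Gg
⇒ G over [I-1,I-2,II-1,II-2,II-3]: 32 consistent
K/I-1 un ·: Kk
K/I-2 un ·: Kk
K/II-1 aff I-1×I-2: kk
K/II-2 ? I-1×I-2: KK|Kk|kk
K/II-3 un I-1×I-2: KK|Kk
⇒ K over [I-1,I-2,II-1,II-2,II-3]: 6 consistent

I-1 ∈ {GG Kk, Gg Kk, gg Kk}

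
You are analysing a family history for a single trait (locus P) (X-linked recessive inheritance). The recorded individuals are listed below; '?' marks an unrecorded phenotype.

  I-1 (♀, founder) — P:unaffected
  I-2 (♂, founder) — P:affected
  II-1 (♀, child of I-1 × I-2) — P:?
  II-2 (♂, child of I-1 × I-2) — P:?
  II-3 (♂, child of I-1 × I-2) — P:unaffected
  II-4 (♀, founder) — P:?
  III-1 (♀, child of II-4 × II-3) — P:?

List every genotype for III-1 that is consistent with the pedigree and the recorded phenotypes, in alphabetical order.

III-1 ∈ {X^PX^P, X^PX^p}

P/I-1 un ·: X^PX^P|X^PX^p
P/I-2 aff ·: X^pY
P/II-1 ? I-1×I-2: X^PX^p|X^pX^p
P/II-2 ? I-1×I-2: X^PY|X^pY
P/II-3 un I-1×I-2: X^PY
P/II-4 ? ·: X^PX^P|X^PX^p|X^pX^p
P/III-1 ? II-4×II-3: X^PX^P|X^PX^p
⇒ P over [I-1,I-2,II-1,II-2,II-3,II-4,III-1]: 20 consistent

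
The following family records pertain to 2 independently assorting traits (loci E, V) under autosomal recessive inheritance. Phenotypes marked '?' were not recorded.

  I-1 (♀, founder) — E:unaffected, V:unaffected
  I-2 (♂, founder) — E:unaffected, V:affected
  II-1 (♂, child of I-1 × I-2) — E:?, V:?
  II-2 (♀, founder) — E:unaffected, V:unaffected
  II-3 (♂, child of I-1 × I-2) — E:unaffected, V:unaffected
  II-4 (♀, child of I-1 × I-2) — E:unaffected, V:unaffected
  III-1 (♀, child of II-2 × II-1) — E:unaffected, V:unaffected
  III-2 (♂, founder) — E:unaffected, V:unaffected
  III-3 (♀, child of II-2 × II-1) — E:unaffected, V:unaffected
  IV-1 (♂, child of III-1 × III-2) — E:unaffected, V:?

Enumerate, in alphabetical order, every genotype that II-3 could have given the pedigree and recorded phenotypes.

II-3 ∈ {EE Vv, Ee Vv}

E/I-1 un ·: EE|Ee
E/I-2 un ·: EE|Ee
E/II-1 ? I-1×I-2: EE|Ee|ee
E/II-2 un ·: EE|Ee
E/II-3 un I-1×I-2: EE|Ee
E/II-4 un I-1×I-2: EE|Ee
E/III-1 un II-2×II-1: EE|Ee
E/III-2 un ·: EE|Ee
E/III-3 un II-2×II-1: EE|Ee
E/IV-1 un III-1×III-2: EE|Ee
⇒ E over [I-1,I-2,II-1,II-2,II-3,II-4,III-1,III-2,III-3,IV-1]: 589 consistent
V/I-1 un ·: VV|Vv
V/I-2 aff ·: vv
V/II-1 ? I-1×I-2: Vv|vv
V/II-2 un ·: VV|Vv
V/II-3 un I-1×I-2: Vv
V/II-4 un I-1×I-2: Vv
V/III-1 un II-2×II-1: VV|Vv
V/III-2 un ·: VV|Vv
V/III-3 un II-2×II-1: VV|Vv
V/IV-1 ? III-1×III-2: VV|Vv|vv
⇒ V over [I-1,I-2,II-1,II-2,II-3,II-4,III-1,III-2,III-3,IV-1]: 74 consistent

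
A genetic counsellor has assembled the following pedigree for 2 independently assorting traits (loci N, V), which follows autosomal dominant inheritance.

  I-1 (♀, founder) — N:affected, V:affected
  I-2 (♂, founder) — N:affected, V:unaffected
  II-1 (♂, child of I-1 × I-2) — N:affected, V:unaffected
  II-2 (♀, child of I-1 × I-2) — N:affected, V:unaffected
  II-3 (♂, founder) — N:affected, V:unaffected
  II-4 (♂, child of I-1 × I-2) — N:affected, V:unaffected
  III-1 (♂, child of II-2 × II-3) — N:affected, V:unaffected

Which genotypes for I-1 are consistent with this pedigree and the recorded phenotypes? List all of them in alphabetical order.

N/I-1 aff ·: Nn|NN
N/I-2 aff ·: Nn|NN
N/II-1 aff I-1×I-2: Nn|NN
N/II-2 aff I-1×I-2: Nn|NN
N/II-3 aff ·: Nn|NN
N/II-4 aff I-1×I-2: Nn|NN
N/III-1 aff II-2×II-3: Nn|NN
⇒ N over [I-1,I-2,II-1,II-2,II-3,II-4,III-1]: 87 consistent
V/I-1 aff ·: Vv
V/I-2 un ·: vv
V/II-1 un I-1×I-2: vv
V/II-2 un I-1×I-2: vv
V/II-3 un ·: vv
V/II-4 un I-1×I-2: vv
V/III-1 un II-2×II-3: vv
⇒ V over [I-1,I-2,II-1,II-2,II-3,II-4,III-1]: 1 consistent

I-1 ∈ {NN Vv, Nn Vv}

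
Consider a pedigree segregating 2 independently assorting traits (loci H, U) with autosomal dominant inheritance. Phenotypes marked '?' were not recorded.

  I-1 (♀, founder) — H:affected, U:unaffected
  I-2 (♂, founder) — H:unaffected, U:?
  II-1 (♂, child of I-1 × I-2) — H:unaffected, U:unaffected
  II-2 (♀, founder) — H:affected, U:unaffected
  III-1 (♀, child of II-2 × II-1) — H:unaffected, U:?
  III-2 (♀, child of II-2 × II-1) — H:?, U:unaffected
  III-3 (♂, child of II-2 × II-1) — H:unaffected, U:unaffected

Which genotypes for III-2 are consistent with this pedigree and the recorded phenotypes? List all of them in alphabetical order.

H/I-1 aff ·: Hh
H/I-2 un ·: hh
H/II-1 un I-1×I-2: hh
H/II-2 aff ·: Hh
H/III-1 un II-2×II-1: hh
H/III-2 ? II-2×II-1: hh|Hh
H/III-3 un II-2×II-1: hh
⇒ H over [I-1,I-2,II-1,II-2,III-1,III-2,III-3]: 2 consistent
U/I-1 un ·: uu
U/I-2 ? ·: uu|Uu
U/II-1 un I-1×I-2: uu
U/II-2 un ·: uu
U/III-1 ? II-2×II-1: uu
U/III-2 un II-2×II-1: uu
U/III-3 un II-2×II-1: uu
⇒ U over [I-1,I-2,II-1,II-2,III-1,III-2,III-3]: 2 consistent

III-2 ∈ {Hh uu, hh uu}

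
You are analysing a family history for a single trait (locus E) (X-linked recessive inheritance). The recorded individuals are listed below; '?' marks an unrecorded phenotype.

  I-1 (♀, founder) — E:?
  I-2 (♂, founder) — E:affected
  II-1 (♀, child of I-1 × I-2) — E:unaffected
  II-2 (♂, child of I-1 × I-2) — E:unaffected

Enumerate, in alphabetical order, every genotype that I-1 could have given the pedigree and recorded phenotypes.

E/I-1 ? ·: X^EX^E|X^EX^e
E/I-2 aff ·: X^eY
E/II-1 un I-1×I-2: X^EX^e
E/II-2 un I-1×I-2: X^EY
⇒ E over [I-1,I-2,II-1,II-2]: 2 consistent

I-1 ∈ {X^EX^E, X^EX^e}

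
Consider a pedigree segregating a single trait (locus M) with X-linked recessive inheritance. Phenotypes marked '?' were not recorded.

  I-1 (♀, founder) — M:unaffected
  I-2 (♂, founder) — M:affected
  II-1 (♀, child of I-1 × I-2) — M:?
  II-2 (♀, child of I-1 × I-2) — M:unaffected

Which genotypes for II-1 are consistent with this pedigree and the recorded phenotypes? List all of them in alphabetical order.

II-1 ∈ {X^MX^m, X^mX^m}

M/I-1 un ·: X^MX^M|X^MX^m
M/I-2 aff ·: X^mY
M/II-1 ? I-1×I-2: X^MX^m|X^mX^m
M/II-2 un I-1×I-2: X^MX^m
⇒ M over [I-1,I-2,II-1,II-2]: 3 consistent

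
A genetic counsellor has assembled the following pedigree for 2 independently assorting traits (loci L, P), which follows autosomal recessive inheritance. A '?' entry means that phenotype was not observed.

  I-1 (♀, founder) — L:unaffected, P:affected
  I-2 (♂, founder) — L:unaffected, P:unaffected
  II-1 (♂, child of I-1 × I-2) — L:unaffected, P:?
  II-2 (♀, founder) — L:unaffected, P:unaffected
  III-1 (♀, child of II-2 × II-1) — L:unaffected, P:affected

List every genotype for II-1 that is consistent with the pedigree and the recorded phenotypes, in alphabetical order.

L/I-1 un ·: LL|Ll
L/I-2 un ·: LL|Ll
L/II-1 un I-1×I-2: LL|Ll
L/II-2 un ·: LL|Ll
L/III-1 un II-2×II-1: LL|Ll
⇒ L over [I-1,I-2,II-1,II-2,III-1]: 24 consistent
P/I-1 aff ·: pp
P/I-2 un ·: PP|Pp
P/II-1 ? I-1×I-2: Pp|pp
P/II-2 un ·: Pp
P/III-1 aff II-2×II-1: pp
⇒ P over [I-1,I-2,II-1,II-2,III-1]: 3 consistent

II-1 ∈ {LL Pp, LL pp, Ll Pp, Ll pp}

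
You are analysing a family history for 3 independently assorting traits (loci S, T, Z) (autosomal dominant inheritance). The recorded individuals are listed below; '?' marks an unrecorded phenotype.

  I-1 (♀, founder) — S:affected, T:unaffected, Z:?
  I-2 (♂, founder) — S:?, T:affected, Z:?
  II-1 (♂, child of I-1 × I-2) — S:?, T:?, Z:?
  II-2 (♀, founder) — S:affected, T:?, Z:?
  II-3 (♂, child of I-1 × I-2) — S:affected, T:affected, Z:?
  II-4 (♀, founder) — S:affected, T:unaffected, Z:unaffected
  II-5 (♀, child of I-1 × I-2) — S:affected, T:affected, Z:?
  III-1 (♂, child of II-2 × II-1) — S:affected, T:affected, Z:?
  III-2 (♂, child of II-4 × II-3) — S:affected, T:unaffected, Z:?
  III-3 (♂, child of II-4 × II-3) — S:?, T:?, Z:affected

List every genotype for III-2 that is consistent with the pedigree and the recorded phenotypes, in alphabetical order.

S/I-1 aff ·: Ss|SS
S/I-2 ? ·: ss|Ss|SS
S/II-1 ? I-1×I-2: ss|Ss|SS
S/II-2 aff ·: Ss|SS
S/II-3 aff I-1×I-2: Ss|SS
S/II-4 aff ·: Ss|SS
S/II-5 aff I-1×I-2: Ss|SS
S/III-1 aff II-2×II-1: Ss|SS
S/III-2 aff II-4×II-3: Ss|SS
S/III-3 ? II-4×II-3: ss|Ss|SS
⇒ S over [I-1,I-2,II-1,II-2,II-3,II-4,II-5,III-1,III-2,III-3]: 805 consistent
T/I-1 un ·: tt
T/I-2 aff ·: Tt|TT
T/II-1 ? I-1×I-2: tt|Tt
T/II-2 ? ·: tt|Tt|TT
T/II-3 aff I-1×I-2: Tt
T/II-4 un ·: tt
T/II-5 aff I-1×I-2: Tt
T/III-1 aff II-2×II-1: Tt|TT
T/III-2 un II-4×II-3: tt
T/III-3 ? II-4×II-3: tt|Tt
⇒ T over [I-1,I-2,II-1,II-2,II-3,II-4,II-5,III-1,III-2,III-3]: 24 consistent
Z/I-1 ? ·: zz|Zz|ZZ
Z/I-2 ? ·: zz|Zz|ZZ
Z/II-1 ? I-1×I-2: zz|Zz|ZZ
Z/II-2 ? ·: zz|Zz|ZZ
Z/II-3 ? I-1×I-2: Zz|ZZ
Z/II-4 un ·: zz
Z/II-5 ? I-1×I-2: zz|Zz|ZZ
Z/III-1 ? II-2×II-1: zz|Zz|ZZ
Z/III-2 ? II-4×II-3: zz|Zz
Z/III-3 aff II-4×II-3: Zz
⇒ Z over [I-1,I-2,II-1,II-2,II-3,II-4,II-5,III-1,III-2,III-3]: 387 consistent

III-2 ∈ {SS tt Zz, SS tt zz, Ss tt Zz, Ss tt zz}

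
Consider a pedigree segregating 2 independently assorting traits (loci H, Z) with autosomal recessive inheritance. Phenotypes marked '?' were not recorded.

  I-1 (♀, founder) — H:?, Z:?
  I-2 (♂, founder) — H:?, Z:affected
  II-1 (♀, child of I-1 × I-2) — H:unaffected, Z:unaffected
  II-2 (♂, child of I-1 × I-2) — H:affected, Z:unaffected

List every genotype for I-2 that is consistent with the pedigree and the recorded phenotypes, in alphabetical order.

I-2 ∈ {Hh zz, hh zz}

H/I-1 ? ·: Hh|hh
H/I-2 ? ·: Hh|hh
H/II-1 un I-1×I-2: HH|Hh
H/II-2 aff I-1×I-2: hh
⇒ H over [I-1,I-2,II-1,II-2]: 4 consistent
Z/I-1 ? ·: ZZ|Zz
Z/I-2 aff ·: zz
Z/II-1 un I-1×I-2: Zz
Z/II-2 un I-1×I-2: Zz
⇒ Z over [I-1,I-2,II-1,II-2]: 2 consistent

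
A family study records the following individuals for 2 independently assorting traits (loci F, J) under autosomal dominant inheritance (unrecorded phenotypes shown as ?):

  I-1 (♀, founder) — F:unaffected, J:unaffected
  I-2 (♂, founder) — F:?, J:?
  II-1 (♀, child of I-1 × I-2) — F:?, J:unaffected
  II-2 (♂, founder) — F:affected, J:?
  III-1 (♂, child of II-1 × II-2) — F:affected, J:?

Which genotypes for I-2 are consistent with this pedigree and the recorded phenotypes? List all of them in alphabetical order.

I-2 ∈ {FF Jj, FF jj, Ff Jj, Ff jj, ff Jj, ff jj}

F/I-1 un ·: ff
F/I-2 ? ·: ff|Ff|FF
F/II-1 ? I-1×I-2: ff|Ff
F/II-2 aff ·: Ff|FF
F/III-1 aff II-1×II-2: Ff|FF
⇒ F over [I-1,I-2,II-1,II-2,III-1]: 12 consistent
J/I-1 un ·: jj
J/I-2 ? ·: jj|Jj
J/II-1 un I-1×I-2: jj
J/II-2 ? ·: jj|Jj|JJ
J/III-1 ? II-1×II-2: jj|Jj
⇒ J over [I-1,I-2,II-1,II-2,III-1]: 8 consistent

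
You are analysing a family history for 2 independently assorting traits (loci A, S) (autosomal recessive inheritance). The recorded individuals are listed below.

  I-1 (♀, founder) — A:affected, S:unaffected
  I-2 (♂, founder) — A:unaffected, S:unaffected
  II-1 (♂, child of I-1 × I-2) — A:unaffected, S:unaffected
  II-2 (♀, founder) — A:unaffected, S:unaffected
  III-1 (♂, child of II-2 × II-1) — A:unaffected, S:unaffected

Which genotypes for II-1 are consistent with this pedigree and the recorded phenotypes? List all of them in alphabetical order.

A/I-1 aff ·: aa
A/I-2 un ·: AA|Aa
A/II-1 un I-1×I-2: Aa
A/II-2 un ·: AA|Aa
A/III-1 un II-2×II-1: AA|Aa
⇒ A over [I-1,I-2,II-1,II-2,III-1]: 8 consistent
S/I-1 un ·: SS|Ss
S/I-2 un ·: SS|Ss
S/II-1 un I-1×I-2: SS|Ss
S/II-2 un ·: SS|Ss
S/III-1 un II-2×II-1: SS|Ss
⇒ S over [I-1,I-2,II-1,II-2,III-1]: 24 consistent

II-1 ∈ {Aa SS, Aa Ss}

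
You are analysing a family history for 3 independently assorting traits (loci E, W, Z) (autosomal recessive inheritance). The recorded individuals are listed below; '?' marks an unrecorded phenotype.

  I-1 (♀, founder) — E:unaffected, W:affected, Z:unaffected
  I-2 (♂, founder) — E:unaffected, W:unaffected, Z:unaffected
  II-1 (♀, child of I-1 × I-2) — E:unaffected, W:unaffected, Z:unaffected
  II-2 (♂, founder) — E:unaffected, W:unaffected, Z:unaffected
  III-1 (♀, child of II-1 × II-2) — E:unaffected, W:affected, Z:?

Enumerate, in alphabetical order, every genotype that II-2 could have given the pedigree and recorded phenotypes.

II-2 ∈ {EE Ww ZZ, EE Ww Zz, Ee Ww ZZ, Ee Ww Zz}

E/I-1 un ·: EE|Ee
E/I-2 un ·: EE|Ee
E/II-1 un I-1×I-2: EE|Ee
E/II-2 un ·: EE|Ee
E/III-1 un II-1×II-2: EE|Ee
⇒ E over [I-1,I-2,II-1,II-2,III-1]: 24 consistent
W/I-1 aff ·: ww
W/I-2 un ·: WW|Ww
W/II-1 un I-1×I-2: Ww
W/II-2 un ·: Ww
W/III-1 aff II-1×II-2: ww
⇒ W over [I-1,I-2,II-1,II-2,III-1]: 2 consistent
Z/I-1 un ·: ZZ|Zz
Z/I-2 un ·: ZZ|Zz
Z/II-1 un I-1×I-2: ZZ|Zz
Z/II-2 un ·: ZZ|Zz
Z/III-1 ? II-1×II-2: ZZ|Zz|zz
⇒ Z over [I-1,I-2,II-1,II-2,III-1]: 27 consistent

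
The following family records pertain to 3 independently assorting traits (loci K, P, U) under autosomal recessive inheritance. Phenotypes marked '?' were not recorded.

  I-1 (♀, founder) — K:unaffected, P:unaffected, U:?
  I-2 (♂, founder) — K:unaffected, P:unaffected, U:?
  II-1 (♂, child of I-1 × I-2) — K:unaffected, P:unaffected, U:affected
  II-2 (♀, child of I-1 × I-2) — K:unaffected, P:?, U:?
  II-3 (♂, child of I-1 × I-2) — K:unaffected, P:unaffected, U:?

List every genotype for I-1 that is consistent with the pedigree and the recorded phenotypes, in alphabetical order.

K/I-1 un ·: KK|Kk
K/I-2 un ·: KK|Kk
K/II-1 un I-1×I-2: KK|Kk
K/II-2 un I-1×I-2: KK|Kk
K/II-3 un I-1×I-2: KK|Kk
⇒ K over [I-1,I-2,II-1,II-2,II-3]: 25 consistent
P/I-1 un ·: PP|Pp
P/I-2 un ·: PP|Pp
P/II-1 un I-1×I-2: PP|Pp
P/II-2 ? I-1×I-2: PP|Pp|pp
P/II-3 un I-1×I-2: PP|Pp
⇒ P over [I-1,I-2,II-1,II-2,II-3]: 29 consistent
U/I-1 ? ·: Uu|uu
U/I-2 ? ·: Uu|uu
U/II-1 aff I-1×I-2: uu
U/II-2 ? I-1×I-2: UU|Uu|uu
U/II-3 ? I-1×I-2: UU|Uu|uu
⇒ U over [I-1,I-2,II-1,II-2,II-3]: 18 consistent

I-1 ∈ {KK PP Uu, KK PP uu, KK Pp Uu, KK Pp uu, Kk PP Uu, Kk PP uu, Kk Pp Uu, Kk Pp uu}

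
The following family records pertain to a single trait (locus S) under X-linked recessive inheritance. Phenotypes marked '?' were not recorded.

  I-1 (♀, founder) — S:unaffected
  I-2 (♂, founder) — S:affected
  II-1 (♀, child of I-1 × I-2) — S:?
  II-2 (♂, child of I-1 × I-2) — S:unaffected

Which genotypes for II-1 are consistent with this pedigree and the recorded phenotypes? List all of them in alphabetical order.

II-1 ∈ {X^SX^s, X^sX^s}

S/I-1 un ·: X^SX^S|X^SX^s
S/I-2 aff ·: X^sY
S/II-1 ? I-1×I-2: X^SX^s|X^sX^s
S/II-2 un I-1×I-2: X^SY
⇒ S over [I-1,I-2,II-1,II-2]: 3 consistent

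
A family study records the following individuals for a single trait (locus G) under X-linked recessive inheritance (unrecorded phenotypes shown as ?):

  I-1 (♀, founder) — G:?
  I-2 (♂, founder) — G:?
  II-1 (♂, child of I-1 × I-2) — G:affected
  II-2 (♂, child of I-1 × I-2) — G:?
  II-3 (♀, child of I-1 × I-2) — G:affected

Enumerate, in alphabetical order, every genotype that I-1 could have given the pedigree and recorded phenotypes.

I-1 ∈ {X^GX^g, X^gX^g}

G/I-1 ? ·: X^GX^g|X^gX^g
G/I-2 ? ·: X^gY
G/II-1 aff I-1×I-2: X^gY
G/II-2 ? I-1×I-2: X^GY|X^gY
G/II-3 aff I-1×I-2: X^gX^g
⇒ G over [I-1,I-2,II-1,II-2,II-3]: 3 consistent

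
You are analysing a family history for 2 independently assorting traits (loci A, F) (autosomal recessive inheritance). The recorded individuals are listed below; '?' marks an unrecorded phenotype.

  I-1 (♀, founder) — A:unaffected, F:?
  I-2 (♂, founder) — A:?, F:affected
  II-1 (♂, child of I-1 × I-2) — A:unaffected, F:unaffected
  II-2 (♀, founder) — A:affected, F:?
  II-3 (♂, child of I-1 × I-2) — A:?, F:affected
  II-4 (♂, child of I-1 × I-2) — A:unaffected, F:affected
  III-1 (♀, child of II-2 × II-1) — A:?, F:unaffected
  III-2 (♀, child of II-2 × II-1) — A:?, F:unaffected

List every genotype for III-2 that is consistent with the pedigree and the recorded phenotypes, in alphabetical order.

A/I-1 un ·: AA|Aa
A/I-2 ? ·: AA|Aa|aa
A/II-1 un I-1×I-2: AA|Aa
A/II-2 aff ·: aa
A/II-3 ? I-1×I-2: AA|Aa|aa
A/II-4 un I-1×I-2: AA|Aa
A/III-1 ? II-2×II-1: Aa|aa
A/III-2 ? II-2×II-1: Aa|aa
⇒ A over [I-1,I-2,II-1,II-2,II-3,II-4,III-1,III-2]: 83 consistent
F/I-1 ? ·: Ff
F/I-2 aff ·: ff
F/II-1 un I-1×I-2: Ff
F/II-2 ? ·: FF|Ff|ff
F/II-3 aff I-1×I-2: ff
F/II-4 aff I-1×I-2: ff
F/III-1 un II-2×II-1: FF|Ff
F/III-2 un II-2×II-1: FF|Ff
⇒ F over [I-1,I-2,II-1,II-2,II-3,II-4,III-1,III-2]: 9 consistent

III-2 ∈ {Aa FF, Aa Ff, aa FF, aa Ff}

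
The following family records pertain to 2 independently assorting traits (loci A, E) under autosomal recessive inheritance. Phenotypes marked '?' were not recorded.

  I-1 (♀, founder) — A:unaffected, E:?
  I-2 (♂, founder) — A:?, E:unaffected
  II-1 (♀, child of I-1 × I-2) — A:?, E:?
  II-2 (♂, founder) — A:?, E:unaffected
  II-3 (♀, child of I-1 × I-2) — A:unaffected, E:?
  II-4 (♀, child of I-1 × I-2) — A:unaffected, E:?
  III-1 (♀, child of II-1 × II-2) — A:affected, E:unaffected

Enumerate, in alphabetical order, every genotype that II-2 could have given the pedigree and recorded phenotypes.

A/I-1 un ·: AA|Aa
A/I-2 ? ·: AA|Aa|aa
A/II-1 ? I-1×I-2: Aa|aa
A/II-2 ? ·: Aa|aa
A/II-3 un I-1×I-2: AA|Aa
A/II-4 un I-1×I-2: AA|Aa
A/III-1 aff II-1×II-2: aa
⇒ A over [I-1,I-2,II-1,II-2,II-3,II-4,III-1]: 38 consistent
E/I-1 ? ·: EE|Ee|ee
E/I-2 un ·: EE|Ee
E/II-1 ? I-1×I-2: EE|Ee|ee
E/II-2 un ·: EE|Ee
E/II-3 ? I-1×I-2: EE|Ee|ee
E/II-4 ? I-1×I-2: EE|Ee|ee
E/III-1 un II-1×II-2: EE|Ee
⇒ E over [I-1,I-2,II-1,II-2,II-3,II-4,III-1]: 168 consistent

II-2 ∈ {Aa EE, Aa Ee, aa EE, aa Ee}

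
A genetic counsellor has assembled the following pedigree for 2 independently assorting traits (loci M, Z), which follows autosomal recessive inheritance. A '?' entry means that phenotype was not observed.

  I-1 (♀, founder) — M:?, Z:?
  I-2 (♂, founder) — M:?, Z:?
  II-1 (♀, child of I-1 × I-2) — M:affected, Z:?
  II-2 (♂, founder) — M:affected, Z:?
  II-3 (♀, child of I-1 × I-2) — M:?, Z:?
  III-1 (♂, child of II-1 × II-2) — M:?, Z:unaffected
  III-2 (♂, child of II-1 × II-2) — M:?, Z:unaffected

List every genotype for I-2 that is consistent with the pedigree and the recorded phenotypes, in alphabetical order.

I-2 ∈ {Mm ZZ, Mm Zz, Mm zz, mm ZZ, mm Zz, mm zz}

M/I-1 ? ·: Mm|mm
M/I-2 ? ·: Mm|mm
M/II-1 aff I-1×I-2: mm
M/II-2 aff ·: mm
M/II-3 ? I-1×I-2: MM|Mm|mm
M/III-1 ? II-1×II-2: mm
M/III-2 ? II-1×II-2: mm
⇒ M over [I-1,I-2,II-1,II-2,II-3,III-1,III-2]: 8 consistent
Z/I-1 ? ·: ZZ|Zz|zz
Z/I-2 ? ·: ZZ|Zz|zz
Z/II-1 ? I-1×I-2: ZZ|Zz|zz
Z/II-2 ? ·: ZZ|Zz|zz
Z/II-3 ? I-1×I-2: ZZ|Zz|zz
Z/III-1 un II-1×II-2: ZZ|Zz
Z/III-2 un II-1×II-2: ZZ|Zz
⇒ Z over [I-1,I-2,II-1,II-2,II-3,III-1,III-2]: 181 consistent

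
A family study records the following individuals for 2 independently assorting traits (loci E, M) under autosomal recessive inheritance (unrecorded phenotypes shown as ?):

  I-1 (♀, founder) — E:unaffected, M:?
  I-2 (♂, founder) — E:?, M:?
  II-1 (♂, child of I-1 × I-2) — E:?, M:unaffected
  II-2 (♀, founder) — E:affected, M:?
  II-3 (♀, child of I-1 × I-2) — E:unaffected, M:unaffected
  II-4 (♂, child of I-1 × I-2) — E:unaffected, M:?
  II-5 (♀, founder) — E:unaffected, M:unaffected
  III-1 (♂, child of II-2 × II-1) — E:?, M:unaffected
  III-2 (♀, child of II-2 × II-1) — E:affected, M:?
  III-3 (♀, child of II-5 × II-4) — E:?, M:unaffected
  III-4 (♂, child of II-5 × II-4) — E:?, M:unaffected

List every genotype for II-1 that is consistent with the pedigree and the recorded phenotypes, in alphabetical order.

E/I-1 un ·: EE|Ee
E/I-2 ? ·: EE|Ee|ee
E/II-1 ? I-1×I-2: Ee|ee
E/II-2 aff ·: ee
E/II-3 un I-1×I-2: EE|Ee
E/II-4 un I-1×I-2: EE|Ee
E/II-5 un ·: EE|Ee
E/III-1 ? II-2×II-1: Ee|ee
E/III-2 aff II-2×II-1: ee
E/III-3 ? II-5×II-4: EE|Ee|ee
E/III-4 ? II-5×II-4: EE|Ee|ee
⇒ E over [I-1,I-2,II-1,II-2,II-3,II-4,II-5,III-1,III-2,III-3,III-4]: 317 consistent
M/I-1 ? ·: MM|Mm|mm
M/I-2 ? ·: MM|Mm|mm
M/II-1 un I-1×I-2: MM|Mm
M/II-2 ? ·: MM|Mm|mm
M/II-3 un I-1×I-2: MM|Mm
M/II-4 ? I-1×I-2: MM|Mm|mm
M/II-5 un ·: MM|Mm
M/III-1 un II-2×II-1: MM|Mm
M/III-2 ? II-2×II-1: MM|Mm|mm
M/III-3 un II-5×II-4: MM|Mm
M/III-4 un II-5×II-4: MM|Mm
⇒ M over [I-1,I-2,II-1,II-2,II-3,II-4,II-5,III-1,III-2,III-3,III-4]: 1938 consistent

II-1 ∈ {Ee MM, Ee Mm, ee MM, ee Mm}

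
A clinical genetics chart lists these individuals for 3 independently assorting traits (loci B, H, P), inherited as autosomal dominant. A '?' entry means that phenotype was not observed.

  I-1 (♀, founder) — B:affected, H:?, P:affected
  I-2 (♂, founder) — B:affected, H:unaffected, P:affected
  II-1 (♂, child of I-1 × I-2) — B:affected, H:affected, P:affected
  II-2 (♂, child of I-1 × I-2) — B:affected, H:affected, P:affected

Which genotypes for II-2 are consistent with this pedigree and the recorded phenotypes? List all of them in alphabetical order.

II-2 ∈ {BB Hh PP, BB Hh Pp, Bb Hh PP, Bb Hh Pp}

B/I-1 aff ·: Bb|BB
B/I-2 aff ·: Bb|BB
B/II-1 aff I-1×I-2: Bb|BB
B/II-2 aff I-1×I-2: Bb|BB
⇒ B over [I-1,I-2,II-1,II-2]: 13 consistent
H/I-1 ? ·: Hh|HH
H/I-2 un ·: hh
H/II-1 aff I-1×I-2: Hh
H/II-2 aff I-1×I-2: Hh
⇒ H over [I-1,I-2,II-1,II-2]: 2 consistent
P/I-1 aff ·: Pp|PP
P/I-2 aff ·: Pp|PP
P/II-1 aff I-1×I-2: Pp|PP
P/II-2 aff I-1×I-2: Pp|PP
⇒ P over [I-1,I-2,II-1,II-2]: 13 consistent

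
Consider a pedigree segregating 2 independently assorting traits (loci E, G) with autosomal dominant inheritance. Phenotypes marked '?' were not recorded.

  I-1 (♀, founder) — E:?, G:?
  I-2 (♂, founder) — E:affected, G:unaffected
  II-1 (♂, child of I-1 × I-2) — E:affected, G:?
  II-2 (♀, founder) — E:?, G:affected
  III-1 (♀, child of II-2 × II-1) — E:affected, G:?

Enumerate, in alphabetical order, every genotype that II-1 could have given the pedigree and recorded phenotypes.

E/I-1 ? ·: ee|Ee|EE
E/I-2 aff ·: Ee|EE
E/II-1 aff I-1×I-2: Ee|EE
E/II-2 ? ·: ee|Ee|EE
E/III-1 aff II-2×II-1: Ee|EE
⇒ E over [I-1,I-2,II-1,II-2,III-1]: 41 consistent
G/I-1 ? ·: gg|Gg|GG
G/I-2 un ·: gg
G/II-1 ? I-1×I-2: gg|Gg
G/II-2 aff ·: Gg|GG
G/III-1 ? II-2×II-1: gg|Gg|GG
⇒ G over [I-1,I-2,II-1,II-2,III-1]: 16 consistent

II-1 ∈ {EE Gg, EE gg, Ee Gg, Ee gg}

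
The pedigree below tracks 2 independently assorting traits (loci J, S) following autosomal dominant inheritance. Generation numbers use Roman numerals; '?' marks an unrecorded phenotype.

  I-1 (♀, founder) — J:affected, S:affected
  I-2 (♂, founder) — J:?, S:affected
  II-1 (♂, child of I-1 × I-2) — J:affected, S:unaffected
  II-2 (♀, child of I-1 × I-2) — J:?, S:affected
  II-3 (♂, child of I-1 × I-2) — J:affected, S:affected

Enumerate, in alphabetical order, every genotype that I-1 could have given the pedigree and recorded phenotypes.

J/I-1 aff ·: Jj|JJ
J/I-2 ? ·: jj|Jj|JJ
J/II-1 aff I-1×I-2: Jj|JJ
J/II-2 ? I-1×I-2: jj|Jj|JJ
J/II-3 aff I-1×I-2: Jj|JJ
⇒ J over [I-1,I-2,II-1,II-2,II-3]: 32 consistent
S/I-1 aff ·: Ss
S/I-2 aff ·: Ss
S/II-1 un I-1×I-2: ss
S/II-2 aff I-1×I-2: Ss|SS
S/II-3 aff I-1×I-2: Ss|SS
⇒ S over [I-1,I-2,II-1,II-2,II-3]: 4 consistent

I-1 ∈ {JJ Ss, Jj Ss}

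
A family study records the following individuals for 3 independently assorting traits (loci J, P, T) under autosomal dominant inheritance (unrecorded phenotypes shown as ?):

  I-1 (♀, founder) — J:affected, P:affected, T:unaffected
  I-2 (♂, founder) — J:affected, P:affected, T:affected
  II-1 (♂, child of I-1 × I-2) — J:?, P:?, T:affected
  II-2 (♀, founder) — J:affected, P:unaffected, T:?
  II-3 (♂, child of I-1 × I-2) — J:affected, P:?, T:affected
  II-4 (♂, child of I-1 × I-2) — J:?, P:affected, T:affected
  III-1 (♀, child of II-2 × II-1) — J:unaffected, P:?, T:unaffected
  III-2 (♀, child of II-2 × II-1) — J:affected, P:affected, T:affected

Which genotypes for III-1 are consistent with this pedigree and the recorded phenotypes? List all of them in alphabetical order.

J/I-1 aff ·: Jj|JJ
J/I-2 aff ·: Jj|JJ
J/II-1 ? I-1×I-2: jj|Jj
J/II-2 aff ·: Jj
J/II-3 aff I-1×I-2: Jj|JJ
J/II-4 ? I-1×I-2: jj|Jj|JJ
J/III-1 un II-2×II-1: jj
J/III-2 aff II-2×II-1: Jj|JJ
⇒ J over [I-1,I-2,II-1,II-2,II-3,II-4,III-1,III-2]: 34 consistent
P/I-1 aff ·: Pp|PP
P/I-2 aff ·: Pp|PP
P/II-1 ? I-1×I-2: Pp|PP
P/II-2 un ·: pp
P/II-3 ? I-1×I-2: pp|Pp|PP
P/II-4 aff I-1×I-2: Pp|PP
P/III-1 ? II-2×II-1: pp|Pp
P/III-2 aff II-2×II-1: Pp
⇒ P over [I-1,I-2,II-1,II-2,II-3,II-4,III-1,III-2]: 43 consistent
T/I-1 un ·: tt
T/I-2 aff ·: Tt|TT
T/II-1 aff I-1×I-2: Tt
T/II-2 ? ·: tt|Tt
T/II-3 aff I-1×I-2: Tt
T/II-4 aff I-1×I-2: Tt
T/III-1 un II-2×II-1: tt
T/III-2 aff II-2×II-1: Tt|TT
⇒ T over [I-1,I-2,II-1,II-2,II-3,II-4,III-1,III-2]: 6 consistent

III-1 ∈ {jj Pp tt, jj pp tt}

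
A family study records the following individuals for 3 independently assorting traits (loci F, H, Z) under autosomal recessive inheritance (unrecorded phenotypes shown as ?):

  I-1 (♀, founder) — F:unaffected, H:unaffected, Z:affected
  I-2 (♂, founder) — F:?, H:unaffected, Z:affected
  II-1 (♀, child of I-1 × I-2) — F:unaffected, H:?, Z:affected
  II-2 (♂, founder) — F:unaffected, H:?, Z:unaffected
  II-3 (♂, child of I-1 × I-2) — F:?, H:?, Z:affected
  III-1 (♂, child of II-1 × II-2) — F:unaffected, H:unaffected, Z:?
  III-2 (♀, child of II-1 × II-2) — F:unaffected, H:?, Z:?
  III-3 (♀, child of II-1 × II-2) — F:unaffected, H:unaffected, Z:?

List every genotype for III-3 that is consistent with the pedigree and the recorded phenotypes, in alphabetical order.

III-3 ∈ {FF HH Zz, FF HH zz, FF Hh Zz, FF Hh zz, Ff HH Zz, Ff HH zz, Ff Hh Zz, Ff Hh zz}

F/I-1 un ·: FF|Ff
F/I-2 ? ·: FF|Ff|ff
F/II-1 un I-1×I-2: FF|Ff
F/II-2 un ·: FF|Ff
F/II-3 ? I-1×I-2: FF|Ff|ff
F/III-1 un II-1×II-2: FF|Ff
F/III-2 un II-1×II-2: FF|Ff
F/III-3 un II-1×II-2: FF|Ff
⇒ F over [I-1,I-2,II-1,II-2,II-3,III-1,III-2,III-3]: 232 consistent
H/I-1 un ·: HH|Hh
H/I-2 un ·: HH|Hh
H/II-1 ? I-1×I-2: HH|Hh|hh
H/II-2 ? ·: HH|Hh|hh
H/II-3 ? I-1×I-2: HH|Hh|hh
H/III-1 un II-1×II-2: HH|Hh
H/III-2 ? II-1×II-2: HH|Hh|hh
H/III-3 un II-1×II-2: HH|Hh
⇒ H over [I-1,I-2,II-1,II-2,II-3,III-1,III-2,III-3]: 243 consistent
Z/I-1 aff ·: zz
Z/I-2 aff ·: zz
Z/II-1 aff I-1×I-2: zz
Z/II-2 un ·: ZZ|Zz
Z/II-3 aff I-1×I-2: zz
Z/III-1 ? II-1×II-2: Zz|zz
Z/III-2 ? II-1×II-2: Zz|zz
Z/III-3 ? II-1×II-2: Zz|zz
⇒ Z over [I-1,I-2,II-1,II-2,II-3,III-1,III-2,III-3]: 9 consistent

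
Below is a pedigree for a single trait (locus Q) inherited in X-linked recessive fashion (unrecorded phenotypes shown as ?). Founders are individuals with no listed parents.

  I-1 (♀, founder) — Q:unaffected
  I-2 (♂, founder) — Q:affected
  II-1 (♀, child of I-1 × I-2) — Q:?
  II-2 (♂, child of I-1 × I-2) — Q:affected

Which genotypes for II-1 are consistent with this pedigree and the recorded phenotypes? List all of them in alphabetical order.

Q/I-1 un ·: X^QX^q
Q/I-2 aff ·: X^qY
Q/II-1 ? I-1×I-2: X^QX^q|X^qX^q
Q/II-2 aff I-1×I-2: X^qY
⇒ Q over [I-1,I-2,II-1,II-2]: 2 consistent

II-1 ∈ {X^QX^q, X^qX^q}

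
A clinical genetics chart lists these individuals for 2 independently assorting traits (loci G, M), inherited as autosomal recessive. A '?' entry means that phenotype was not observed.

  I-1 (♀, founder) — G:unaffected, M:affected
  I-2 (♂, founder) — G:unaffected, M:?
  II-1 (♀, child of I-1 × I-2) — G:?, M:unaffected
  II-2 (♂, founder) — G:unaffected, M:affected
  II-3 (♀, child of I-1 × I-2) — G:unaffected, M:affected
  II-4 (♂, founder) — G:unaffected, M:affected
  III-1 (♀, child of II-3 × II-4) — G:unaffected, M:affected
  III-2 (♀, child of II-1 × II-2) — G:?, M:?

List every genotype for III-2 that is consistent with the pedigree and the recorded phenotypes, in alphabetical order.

G/I-1 un ·: GG|Gg
G/I-2 un ·: GG|Gg
G/II-1 ? I-1×I-2: GG|Gg|gg
G/II-2 un ·: GG|Gg
G/II-3 un I-1×I-2: GG|Gg
G/II-4 un ·: GG|Gg
G/III-1 un II-3×II-4: GG|Gg
G/III-2 ? II-1×II-2: GG|Gg|gg
⇒ G over [I-1,I-2,II-1,II-2,II-3,II-4,III-1,III-2]: 198 consistent
M/I-1 aff ·: mm
M/I-2 ? ·: Mm
M/II-1 un I-1×I-2: Mm
M/II-2 aff ·: mm
M/II-3 aff I-1×I-2: mm
M/II-4 aff ·: mm
M/III-1 aff II-3×II-4: mm
M/III-2 ? II-1×II-2: Mm|mm
⇒ M over [I-1,I-2,II-1,II-2,II-3,II-4,III-1,III-2]: 2 consistent

III-2 ∈ {GG Mm, GG mm, Gg Mm, Gg mm, gg Mm, gg mm}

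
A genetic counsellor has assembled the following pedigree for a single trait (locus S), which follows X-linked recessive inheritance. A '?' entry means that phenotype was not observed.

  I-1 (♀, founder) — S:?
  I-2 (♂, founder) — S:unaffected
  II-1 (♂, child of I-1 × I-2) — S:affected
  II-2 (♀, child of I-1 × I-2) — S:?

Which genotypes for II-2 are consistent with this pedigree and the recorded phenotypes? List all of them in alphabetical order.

S/I-1 ? ·: X^SX^s|X^sX^s
S/I-2 un ·: X^SY
S/II-1 aff I-1×I-2: X^sY
S/II-2 ? I-1×I-2: X^SX^S|X^SX^s
⇒ S over [I-1,I-2,II-1,II-2]: 3 consistent

II-2 ∈ {X^SX^S, X^SX^s}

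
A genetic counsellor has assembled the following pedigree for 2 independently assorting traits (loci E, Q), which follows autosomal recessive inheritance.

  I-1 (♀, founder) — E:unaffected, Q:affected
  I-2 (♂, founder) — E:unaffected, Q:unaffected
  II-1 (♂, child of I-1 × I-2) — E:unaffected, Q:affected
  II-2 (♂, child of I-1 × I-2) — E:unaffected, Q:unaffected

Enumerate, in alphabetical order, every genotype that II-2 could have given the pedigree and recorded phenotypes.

II-2 ∈ {EE Qq, Ee Qq}

E/I-1 un ·: EE|Ee
E/I-2 un ·: EE|Ee
E/II-1 un I-1×I-2: EE|Ee
E/II-2 un I-1×I-2: EE|Ee
⇒ E over [I-1,I-2,II-1,II-2]: 13 consistent
Q/I-1 aff ·: qq
Q/I-2 un ·: Qq
Q/II-1 aff I-1×I-2: qq
Q/II-2 un I-1×I-2: Qq
⇒ Q over [I-1,I-2,II-1,II-2]: 1 consistent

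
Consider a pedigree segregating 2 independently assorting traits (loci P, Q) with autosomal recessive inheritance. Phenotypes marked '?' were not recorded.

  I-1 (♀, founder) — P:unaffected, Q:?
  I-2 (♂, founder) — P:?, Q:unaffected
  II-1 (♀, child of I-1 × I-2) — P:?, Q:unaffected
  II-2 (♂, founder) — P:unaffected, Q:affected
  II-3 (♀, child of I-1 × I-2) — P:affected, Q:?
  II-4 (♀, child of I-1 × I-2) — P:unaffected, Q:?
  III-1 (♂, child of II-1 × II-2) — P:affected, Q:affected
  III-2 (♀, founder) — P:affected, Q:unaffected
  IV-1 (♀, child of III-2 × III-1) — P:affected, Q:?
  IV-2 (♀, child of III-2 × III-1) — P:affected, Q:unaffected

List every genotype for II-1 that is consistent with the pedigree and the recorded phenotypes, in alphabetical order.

II-1 ∈ {Pp Qq, pp Qq}

P/I-1 un ·: Pp
P/I-2 ? ·: Pp|pp
P/II-1 ? I-1×I-2: Pp|pp
P/II-2 un ·: Pp
P/II-3 aff I-1×I-2: pp
P/II-4 un I-1×I-2: PP|Pp
P/III-1 aff II-1×II-2: pp
P/III-2 aff ·: pp
P/IV-1 aff III-2×III-1: pp
P/IV-2 aff III-2×III-1: pp
⇒ P over [I-1,I-2,II-1,II-2,II-3,II-4,III-1,III-2,IV-1,IV-2]: 6 consistent
Q/I-1 ? ·: QQ|Qq|qq
Q/I-2 un ·: QQ|Qq
Q/II-1 un I-1×I-2: Qq
Q/II-2 aff ·: qq
Q/II-3 ? I-1×I-2: QQ|Qq|qq
Q/II-4 ? I-1×I-2: QQ|Qq|qq
Q/III-1 aff II-1×II-2: qq
Q/III-2 un ·: QQ|Qq
Q/IV-1 ? III-2×III-1: Qq|qq
Q/IV-2 un III-2×III-1: Qq
⇒ Q over [I-1,I-2,II-1,II-2,II-3,II-4,III-1,III-2,IV-1,IV-2]: 66 consistent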